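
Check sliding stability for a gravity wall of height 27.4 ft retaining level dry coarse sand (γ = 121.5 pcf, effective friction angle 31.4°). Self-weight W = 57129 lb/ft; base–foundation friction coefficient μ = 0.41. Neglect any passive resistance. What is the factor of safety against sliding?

K_a = tan²(45° − 31.4°/2) = 0.3149.
P_a = ½K_aγH² = 0.5×0.3149×121.5×27.4² = 14360 lb/ft, acting at H/3 = 9.133 ft above the base.
FS_sliding = μW / P_a = 0.41×57129 / 14360 = 1.631.

1.63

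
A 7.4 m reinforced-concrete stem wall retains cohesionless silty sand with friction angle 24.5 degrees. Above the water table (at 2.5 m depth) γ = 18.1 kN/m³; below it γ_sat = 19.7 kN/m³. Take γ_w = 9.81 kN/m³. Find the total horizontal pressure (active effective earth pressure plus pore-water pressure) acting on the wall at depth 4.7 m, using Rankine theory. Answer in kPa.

49.3 kPa

K_a = (1 − sin φ)/(1 + sin φ) = 0.4137.
γ' = 19.7 − 9.81 = 9.890 kN/m³.
Effective vertical stress at 4.7 m: σ'_v = 18.1×2.5 + 9.890×2.20 = 67.01 kPa.
σ'_h = K_a σ'_v = 0.4137 × 67.01 = 27.72 kPa; u = γ_w × 2.20 = 21.58 kPa.
Total σ_h = 27.72 + 21.58 = 49.31 kPa.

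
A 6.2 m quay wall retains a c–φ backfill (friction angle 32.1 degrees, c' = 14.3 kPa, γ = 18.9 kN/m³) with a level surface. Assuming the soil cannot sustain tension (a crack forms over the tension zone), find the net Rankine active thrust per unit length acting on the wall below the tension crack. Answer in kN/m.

34.7 kN/m

K_a = 0.3060; √K_a = 0.5532.
Tension-crack depth z_c = 2c/(γ√K_a) = 2×14.3/(18.9×0.5532) = 2.736 m.
σ_a at base = K_a γ H − 2c√K_a = 0.3060×18.9×6.2 − 2×14.3×0.5532 = 20.04 kPa.
P_a = ½ × 20.04 × (H − z_c) = 0.5×20.04×3.464 = 34.71 kN/m.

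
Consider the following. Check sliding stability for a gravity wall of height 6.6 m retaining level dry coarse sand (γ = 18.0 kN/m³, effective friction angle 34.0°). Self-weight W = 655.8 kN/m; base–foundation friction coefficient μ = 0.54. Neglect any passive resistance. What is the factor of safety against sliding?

3.20

K_a = tan²(45° − 34.0°/2) = 0.2827.
P_a = ½K_aγH² = 0.5×0.2827×18.0×6.6² = 110.8 kN/m, acting at H/3 = 2.200 m above the base.
FS_sliding = μW / P_a = 0.54×655.8 / 110.8 = 3.195.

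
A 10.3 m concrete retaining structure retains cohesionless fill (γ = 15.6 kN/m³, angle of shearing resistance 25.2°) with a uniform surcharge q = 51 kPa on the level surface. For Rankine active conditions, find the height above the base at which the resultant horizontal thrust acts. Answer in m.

4.10 m

K_a = 0.4027.
Triangular part P₁ = ½K_aγH² = 333.3 at H/3 = 3.433 m; rectangular part P₂ = K_a q H = 211.6 at H/2 = 5.150 m.
ȳ = (P₁·3.433 + P₂·5.150)/(P₁+P₂) = 4.100 m.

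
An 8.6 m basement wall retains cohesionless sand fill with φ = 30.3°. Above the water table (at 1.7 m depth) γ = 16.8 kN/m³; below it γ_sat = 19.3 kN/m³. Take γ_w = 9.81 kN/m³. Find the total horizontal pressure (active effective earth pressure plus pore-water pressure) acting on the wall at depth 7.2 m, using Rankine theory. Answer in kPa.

K_a = (1 − sin φ)/(1 + sin φ) = 0.3293.
γ' = 19.3 − 9.81 = 9.490 kN/m³.
Effective vertical stress at 7.2 m: σ'_v = 16.8×1.7 + 9.490×5.50 = 80.75 kPa.
σ'_h = K_a σ'_v = 0.3293 × 80.75 = 26.59 kPa; u = γ_w × 5.50 = 53.96 kPa.
Total σ_h = 26.59 + 53.96 = 80.55 kPa.

80.5 kPa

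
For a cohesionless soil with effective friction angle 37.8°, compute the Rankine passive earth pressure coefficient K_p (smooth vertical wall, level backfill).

K_p = (1 + sin φ)/(1 − sin φ) = tan²(45° + 37.8°/2) = 4.167.

4.17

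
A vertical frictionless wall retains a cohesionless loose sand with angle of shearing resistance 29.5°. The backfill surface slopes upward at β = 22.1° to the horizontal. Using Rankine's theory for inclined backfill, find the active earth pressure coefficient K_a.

K_a = cos β · (cos β − √(cos²β − cos²φ)) / (cos β + √(cos²β − cos²φ)).
cos β = 0.9265, cos φ = 0.8704, √(cos²β − cos²φ) = 0.3177.
K_a = 0.9265 × (0.9265 − 0.3177)/(0.9265 + 0.3177) = 0.4534.

0.453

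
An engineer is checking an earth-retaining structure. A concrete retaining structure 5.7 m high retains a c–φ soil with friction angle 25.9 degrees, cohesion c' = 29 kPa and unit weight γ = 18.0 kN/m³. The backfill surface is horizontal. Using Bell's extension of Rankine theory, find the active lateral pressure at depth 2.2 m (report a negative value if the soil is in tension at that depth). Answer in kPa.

-20.8 kPa

K_a = (1 − sin φ)/(1 + sin φ) = 0.3920.
σ_a = K_a γ z − 2c√K_a = 0.3920×18.0×2.2 − 2×29×0.6261 = -20.79 kPa.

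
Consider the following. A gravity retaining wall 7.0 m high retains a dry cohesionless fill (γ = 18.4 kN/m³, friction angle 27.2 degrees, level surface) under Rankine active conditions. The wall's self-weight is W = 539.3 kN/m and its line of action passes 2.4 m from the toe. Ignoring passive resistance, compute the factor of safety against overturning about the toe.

K_a = tan²(45° − 27.2°/2) = 0.3726.
P_a = ½K_aγH² = 0.5×0.3726×18.4×7.0² = 168.0 kN/m, acting at H/3 = 2.333 m above the base.
Overturning moment M_o = P_a × H/3 = 168.0 × 2.333 = 391.9.
Resisting moment M_r = W × 2.4 = 539.3 × 2.4 = 1294.
FS_overturning = M_r/M_o = 1294/391.9 = 3.303.

3.30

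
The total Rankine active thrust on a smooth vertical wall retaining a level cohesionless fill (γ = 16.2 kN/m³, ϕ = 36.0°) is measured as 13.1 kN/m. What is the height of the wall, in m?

2.50 m

K_a = 0.2596. P_a = ½ K_a γ H² ⇒ H = √(2P_a/(K_a γ)).
H = √(2×13.1/(0.2596×16.2)) = 2.496 m.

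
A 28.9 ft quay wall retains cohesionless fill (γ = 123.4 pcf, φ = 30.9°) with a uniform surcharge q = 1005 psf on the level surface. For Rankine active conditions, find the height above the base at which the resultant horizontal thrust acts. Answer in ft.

K_a = 0.3214.
Triangular part P₁ = ½K_aγH² = 16560 at H/3 = 9.633 ft; rectangular part P₂ = K_a q H = 9335 at H/2 = 14.45 ft.
ȳ = (P₁·9.633 + P₂·14.45)/(P₁+P₂) = 11.37 ft.

11.4 ft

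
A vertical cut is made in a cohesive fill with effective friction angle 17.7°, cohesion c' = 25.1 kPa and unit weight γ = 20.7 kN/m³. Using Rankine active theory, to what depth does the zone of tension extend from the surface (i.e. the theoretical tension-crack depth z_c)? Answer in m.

K_a = tan²(45° − 17.7°/2) = 0.5337; √K_a = 0.7306.
The active pressure is zero where K_a γ z = 2c√K_a, so z_c = 2c/(γ√K_a) = 2×25.1/(20.7×0.7306) = 3.320 m.

3.32 m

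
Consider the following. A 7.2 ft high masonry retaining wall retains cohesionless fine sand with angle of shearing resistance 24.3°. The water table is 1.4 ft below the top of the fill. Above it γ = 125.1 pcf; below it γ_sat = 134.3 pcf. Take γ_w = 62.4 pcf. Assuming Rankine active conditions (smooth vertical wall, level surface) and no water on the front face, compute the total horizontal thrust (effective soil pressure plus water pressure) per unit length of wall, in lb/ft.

2030 lb/ft

K_a = tan²(45° − φ/2) = 0.4169.
γ' = 134.3 − 62.4 = 71.90 pcf. Depth below WT = 5.8 ft.
σ'_h at WT = K_a γ d_w = 73.02 psf; at base = 73.02 + K_a γ' × 5.8 = 246.9 psf.
P₁ (0–1.4 ft) = ½×73.02×1.4 = 51.11. P₂ (1.4–7.2 ft) = ½(73.02+246.9)×5.8 = 927.7.
P_w = ½ γ_w h₂² = 0.5×62.4×5.8² = 1050. Total = 51.11+927.7+1050 = 2028 lb/ft.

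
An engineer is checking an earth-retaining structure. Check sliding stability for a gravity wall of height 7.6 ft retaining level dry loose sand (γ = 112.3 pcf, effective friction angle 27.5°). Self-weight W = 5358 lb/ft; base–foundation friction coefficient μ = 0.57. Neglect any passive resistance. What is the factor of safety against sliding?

2.56

K_a = tan²(45° − 27.5°/2) = 0.3682.
P_a = ½K_aγH² = 0.5×0.3682×112.3×7.6² = 1194 lb/ft, acting at H/3 = 2.533 ft above the base.
FS_sliding = μW / P_a = 0.57×5358 / 1194 = 2.557.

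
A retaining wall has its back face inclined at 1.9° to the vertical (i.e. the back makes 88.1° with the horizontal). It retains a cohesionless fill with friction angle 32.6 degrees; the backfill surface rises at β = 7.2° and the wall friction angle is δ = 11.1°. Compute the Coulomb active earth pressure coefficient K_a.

K_a = sin²(α+φ) / [sin²α · sin(α−δ) · (1 + √{sin(φ+δ)sin(φ−β) / (sin(α−δ)sin(α+β))})²].
With α = 88.1°, φ = 32.6°, δ = 11.1°, β = 7.2°: K_a = 0.3151.

0.315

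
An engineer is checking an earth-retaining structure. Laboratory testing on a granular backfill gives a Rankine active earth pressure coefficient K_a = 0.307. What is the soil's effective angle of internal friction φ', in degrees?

32.0°

K_a = tan²(45° − φ/2) ⇒ 45° − φ/2 = arctan(√0.307) = 28.99°.
φ = 2(45° − 28.99°) = 32.02°.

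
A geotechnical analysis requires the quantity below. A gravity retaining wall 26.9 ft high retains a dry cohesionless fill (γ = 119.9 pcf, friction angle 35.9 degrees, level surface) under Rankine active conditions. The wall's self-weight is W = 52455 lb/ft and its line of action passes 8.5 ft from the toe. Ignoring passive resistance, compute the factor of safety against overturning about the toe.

K_a = tan²(45° − 35.9°/2) = 0.2607.
P_a = ½K_aγH² = 0.5×0.2607×119.9×26.9² = 11310 lb/ft, acting at H/3 = 8.967 ft above the base.
Overturning moment M_o = P_a × H/3 = 11310 × 8.967 = 101400.
Resisting moment M_r = W × 8.5 = 52455 × 8.5 = 445900.
FS_overturning = M_r/M_o = 445900/101400 = 4.396.

4.40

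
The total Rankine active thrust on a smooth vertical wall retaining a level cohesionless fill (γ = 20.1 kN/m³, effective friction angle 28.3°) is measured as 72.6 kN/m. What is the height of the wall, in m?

4.50 m

K_a = 0.3568. P_a = ½ K_a γ H² ⇒ H = √(2P_a/(K_a γ)).
H = √(2×72.6/(0.3568×20.1)) = 4.500 m.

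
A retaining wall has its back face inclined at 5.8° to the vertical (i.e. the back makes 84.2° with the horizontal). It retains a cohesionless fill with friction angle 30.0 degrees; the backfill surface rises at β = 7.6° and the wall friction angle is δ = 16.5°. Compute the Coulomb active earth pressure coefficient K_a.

0.380

K_a = sin²(α+φ) / [sin²α · sin(α−δ) · (1 + √{sin(φ+δ)sin(φ−β) / (sin(α−δ)sin(α+β))})²].
With α = 84.2°, φ = 30.0°, δ = 16.5°, β = 7.6°: K_a = 0.3797.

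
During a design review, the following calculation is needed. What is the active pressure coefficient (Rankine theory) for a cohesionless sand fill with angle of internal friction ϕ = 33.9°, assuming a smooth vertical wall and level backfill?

K_a = tan²(45° − φ/2) = tan²(28.05°) = 0.2839.

0.284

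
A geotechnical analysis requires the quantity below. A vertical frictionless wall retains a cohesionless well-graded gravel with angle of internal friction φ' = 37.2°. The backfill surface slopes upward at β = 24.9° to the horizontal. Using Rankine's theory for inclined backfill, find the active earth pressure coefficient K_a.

0.320

K_a = cos β · (cos β − √(cos²β − cos²φ)) / (cos β + √(cos²β − cos²φ)).
cos β = 0.9070, cos φ = 0.7965, √(cos²β − cos²φ) = 0.4339.
K_a = 0.9070 × (0.9070 − 0.4339)/(0.9070 + 0.4339) = 0.3200.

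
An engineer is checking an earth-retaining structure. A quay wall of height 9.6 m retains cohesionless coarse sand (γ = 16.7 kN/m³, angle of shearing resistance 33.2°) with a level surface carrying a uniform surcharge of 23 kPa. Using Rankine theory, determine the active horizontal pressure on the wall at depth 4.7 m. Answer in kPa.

K_a = (1 − sin φ)/(1 + sin φ) = 0.2924.
σ_v = γz + q = 16.7 × 4.7 + 23 = 101.5 kPa.
σ_h = K_a σ_v = 0.2924 × 101.5 = 29.67 kPa.

29.7 kPa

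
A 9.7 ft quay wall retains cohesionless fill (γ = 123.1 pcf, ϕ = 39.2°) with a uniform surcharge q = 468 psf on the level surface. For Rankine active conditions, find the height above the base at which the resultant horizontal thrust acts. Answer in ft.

3.94 ft

K_a = 0.2255.
Triangular part P₁ = ½K_aγH² = 1306 at H/3 = 3.233 ft; rectangular part P₂ = K_a q H = 1024 at H/2 = 4.850 ft.
ȳ = (P₁·3.233 + P₂·4.850)/(P₁+P₂) = 3.944 ft.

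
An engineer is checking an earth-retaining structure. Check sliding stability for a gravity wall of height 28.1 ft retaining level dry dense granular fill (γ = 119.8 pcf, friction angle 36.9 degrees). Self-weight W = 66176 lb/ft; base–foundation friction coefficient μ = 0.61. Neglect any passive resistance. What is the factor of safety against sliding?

3.42

K_a = tan²(45° − 36.9°/2) = 0.2497.
P_a = ½K_aγH² = 0.5×0.2497×119.8×28.1² = 11810 lb/ft, acting at H/3 = 9.367 ft above the base.
FS_sliding = μW / P_a = 0.61×66176 / 11810 = 3.418.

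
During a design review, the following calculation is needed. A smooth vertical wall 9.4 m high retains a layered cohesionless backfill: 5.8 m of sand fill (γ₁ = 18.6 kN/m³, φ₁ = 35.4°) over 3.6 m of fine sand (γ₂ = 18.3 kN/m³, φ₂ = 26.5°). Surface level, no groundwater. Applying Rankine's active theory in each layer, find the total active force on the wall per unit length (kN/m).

277 kN/m

K_a1 = tan²(45°−35.4°/2) = 0.2664; K_a2 = tan²(45°−26.5°/2) = 0.3829.
Layer 1: σ at base = K_a1 γ₁ h₁ = 28.74 kPa; P₁ = ½×28.74×5.8 = 83.34.
Layer 2: σ_v at top = γ₁h₁ = 107.9; σ_h top = K_a2×107.9 = 41.31; σ_h base = K_a2×(107.9+18.3×3.6) = 66.54.
P₂ = ½(41.31+66.54)×3.6 = 194.1. Total P_a = 83.34+194.1 = 277.5 kN/m.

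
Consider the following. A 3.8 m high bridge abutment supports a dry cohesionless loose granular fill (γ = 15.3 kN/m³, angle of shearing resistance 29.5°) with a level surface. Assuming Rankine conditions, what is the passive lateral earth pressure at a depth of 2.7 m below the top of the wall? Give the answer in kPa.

K_p = (1 + sin φ)/(1 − sin φ) = 2.940.
σ_h = K_p γ z = 2.940 × 15.3 × 2.7 = 121.5 kPa.

121 kPa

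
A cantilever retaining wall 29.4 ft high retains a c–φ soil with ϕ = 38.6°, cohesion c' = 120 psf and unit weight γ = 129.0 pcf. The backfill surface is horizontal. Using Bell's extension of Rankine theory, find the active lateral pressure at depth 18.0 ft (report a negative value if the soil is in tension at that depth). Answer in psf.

422 psf

K_a = (1 − sin φ)/(1 + sin φ) = 0.2316.
σ_a = K_a γ z − 2c√K_a = 0.2316×129.0×18.0 − 2×120×0.4813 = 422.3 psf.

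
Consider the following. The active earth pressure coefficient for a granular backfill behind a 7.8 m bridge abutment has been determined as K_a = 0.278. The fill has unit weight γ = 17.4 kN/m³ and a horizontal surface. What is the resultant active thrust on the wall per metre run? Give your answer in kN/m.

P = ½ K_a γ H² = 0.5 × 0.278 × 17.4 × 7.8² = 147.1 kN/m.

147 kN/m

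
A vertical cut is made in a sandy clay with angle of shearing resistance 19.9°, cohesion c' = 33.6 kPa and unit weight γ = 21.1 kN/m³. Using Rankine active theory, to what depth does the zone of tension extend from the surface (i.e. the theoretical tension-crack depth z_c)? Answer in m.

4.54 m

K_a = tan²(45° − 19.9°/2) = 0.4921; √K_a = 0.7015.
The active pressure is zero where K_a γ z = 2c√K_a, so z_c = 2c/(γ√K_a) = 2×33.6/(21.1×0.7015) = 4.540 m.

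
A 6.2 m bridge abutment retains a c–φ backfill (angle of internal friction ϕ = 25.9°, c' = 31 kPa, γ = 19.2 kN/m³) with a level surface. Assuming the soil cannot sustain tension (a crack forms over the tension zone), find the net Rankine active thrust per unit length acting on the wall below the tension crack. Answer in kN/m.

K_a = 0.3920; √K_a = 0.6261.
Tension-crack depth z_c = 2c/(γ√K_a) = 2×31/(19.2×0.6261) = 5.158 m.
σ_a at base = K_a γ H − 2c√K_a = 0.3920×19.2×6.2 − 2×31×0.6261 = 7.844 kPa.
P_a = ½ × 7.844 × (H − z_c) = 0.5×7.844×1.042 = 4.088 kN/m.

4.09 kN/m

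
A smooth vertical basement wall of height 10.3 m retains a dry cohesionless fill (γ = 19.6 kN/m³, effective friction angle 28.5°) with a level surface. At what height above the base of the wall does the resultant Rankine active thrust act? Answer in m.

K_a = 0.3540.
The pressure distribution is triangular, so the resultant acts at H/3 above the base = 10.3/3 = 3.433 m.

3.43 m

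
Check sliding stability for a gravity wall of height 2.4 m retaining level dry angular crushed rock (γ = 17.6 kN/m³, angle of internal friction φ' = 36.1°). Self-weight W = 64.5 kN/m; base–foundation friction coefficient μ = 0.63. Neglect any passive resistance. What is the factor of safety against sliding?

K_a = tan²(45° − 36.1°/2) = 0.2585.
P_a = ½K_aγH² = 0.5×0.2585×17.6×2.4² = 13.10 kN/m, acting at H/3 = 0.8000 m above the base.
FS_sliding = μW / P_a = 0.63×64.5 / 13.10 = 3.101.

3.10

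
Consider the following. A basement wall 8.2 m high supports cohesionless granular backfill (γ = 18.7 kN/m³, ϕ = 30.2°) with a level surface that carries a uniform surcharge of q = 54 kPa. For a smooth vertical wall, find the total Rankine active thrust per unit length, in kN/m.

354 kN/m

K_a = tan²(45° − φ/2) = 0.3307.
Soil triangle: ½ K_a γ H² = 0.5×0.3307×18.7×8.2² = 207.9 kN/m.
Surcharge rectangle: K_a q H = 0.3307×54×8.2 = 146.4 kN/m.
Total = 207.9 + 146.4 = 354.3 kN/m.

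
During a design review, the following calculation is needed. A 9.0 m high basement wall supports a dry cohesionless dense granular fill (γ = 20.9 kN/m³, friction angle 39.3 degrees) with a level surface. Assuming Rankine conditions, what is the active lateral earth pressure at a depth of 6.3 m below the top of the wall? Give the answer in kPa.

29.6 kPa

K_a = (1 − sin φ)/(1 + sin φ) = 0.2245.
σ_h = K_a γ z = 0.2245 × 20.9 × 6.3 = 29.55 kPa.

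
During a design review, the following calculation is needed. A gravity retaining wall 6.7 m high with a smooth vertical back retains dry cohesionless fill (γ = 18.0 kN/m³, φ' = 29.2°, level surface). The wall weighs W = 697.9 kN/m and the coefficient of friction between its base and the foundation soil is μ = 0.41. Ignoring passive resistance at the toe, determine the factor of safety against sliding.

K_a = tan²(45° − 29.2°/2) = 0.3442.
P_a = ½K_aγH² = 0.5×0.3442×18.0×6.7² = 139.1 kN/m, acting at H/3 = 2.233 m above the base.
FS_sliding = μW / P_a = 0.41×697.9 / 139.1 = 2.058.

2.06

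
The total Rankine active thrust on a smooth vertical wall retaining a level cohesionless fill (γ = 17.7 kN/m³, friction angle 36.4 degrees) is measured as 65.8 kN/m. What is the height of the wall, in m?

K_a = 0.2552. P_a = ½ K_a γ H² ⇒ H = √(2P_a/(K_a γ)).
H = √(2×65.8/(0.2552×17.7)) = 5.398 m.

5.40 m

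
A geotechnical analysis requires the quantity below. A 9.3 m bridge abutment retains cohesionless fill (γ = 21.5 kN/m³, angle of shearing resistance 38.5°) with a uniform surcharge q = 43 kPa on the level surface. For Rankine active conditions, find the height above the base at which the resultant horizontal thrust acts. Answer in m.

3.57 m

K_a = 0.2327.
Triangular part P₁ = ½K_aγH² = 216.3 at H/3 = 3.100 m; rectangular part P₂ = K_a q H = 93.04 at H/2 = 4.650 m.
ȳ = (P₁·3.100 + P₂·4.650)/(P₁+P₂) = 3.566 m.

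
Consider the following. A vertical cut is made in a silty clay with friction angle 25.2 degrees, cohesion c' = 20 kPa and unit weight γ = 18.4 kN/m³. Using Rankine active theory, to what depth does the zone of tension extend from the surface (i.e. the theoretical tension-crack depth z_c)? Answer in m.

3.43 m

K_a = tan²(45° − 25.2°/2) = 0.4027; √K_a = 0.6346.
The active pressure is zero where K_a γ z = 2c√K_a, so z_c = 2c/(γ√K_a) = 2×20/(18.4×0.6346) = 3.426 m.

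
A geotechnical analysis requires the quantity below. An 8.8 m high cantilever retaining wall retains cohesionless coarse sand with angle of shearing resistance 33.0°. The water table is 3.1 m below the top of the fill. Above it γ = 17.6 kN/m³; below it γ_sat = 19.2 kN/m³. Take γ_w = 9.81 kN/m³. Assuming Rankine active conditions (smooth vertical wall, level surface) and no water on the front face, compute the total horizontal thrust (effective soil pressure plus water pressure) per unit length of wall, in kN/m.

321 kN/m

K_a = tan²(45° − φ/2) = 0.2948.
γ' = 19.2 − 9.81 = 9.390 kN/m³. Depth below WT = 5.7 m.
σ'_h at WT = K_a γ d_w = 16.08 kPa; at base = 16.08 + K_a γ' × 5.7 = 31.86 kPa.
P₁ (0–3.1 m) = ½×16.08×3.1 = 24.93. P₂ (3.1–8.8 m) = ½(16.08+31.86)×5.7 = 136.6.
P_w = ½ γ_w h₂² = 0.5×9.81×5.7² = 159.4. Total = 24.93+136.6+159.4 = 320.9 kN/m.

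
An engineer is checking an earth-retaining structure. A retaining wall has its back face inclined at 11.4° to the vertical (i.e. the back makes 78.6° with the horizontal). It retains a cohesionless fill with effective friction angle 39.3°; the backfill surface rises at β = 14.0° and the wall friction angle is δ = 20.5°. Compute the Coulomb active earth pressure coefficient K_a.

0.347

K_a = sin²(α+φ) / [sin²α · sin(α−δ) · (1 + √{sin(φ+δ)sin(φ−β) / (sin(α−δ)sin(α+β))})²].
With α = 78.6°, φ = 39.3°, δ = 20.5°, β = 14.0°: K_a = 0.3475.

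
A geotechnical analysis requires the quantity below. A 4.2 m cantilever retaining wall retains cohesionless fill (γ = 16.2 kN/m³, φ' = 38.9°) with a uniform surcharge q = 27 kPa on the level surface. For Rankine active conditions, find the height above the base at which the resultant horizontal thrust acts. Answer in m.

1.71 m

K_a = 0.2285.
Triangular part P₁ = ½K_aγH² = 32.65 at H/3 = 1.400 m; rectangular part P₂ = K_a q H = 25.92 at H/2 = 2.100 m.
ȳ = (P₁·1.400 + P₂·2.100)/(P₁+P₂) = 1.710 m.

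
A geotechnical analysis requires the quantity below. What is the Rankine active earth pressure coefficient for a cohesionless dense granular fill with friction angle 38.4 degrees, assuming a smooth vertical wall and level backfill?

K_a = (1 − sin φ)/(1 + sin φ) = (1 − sin 38.4°)/(1 + sin 38.4°) = 0.2337.

0.234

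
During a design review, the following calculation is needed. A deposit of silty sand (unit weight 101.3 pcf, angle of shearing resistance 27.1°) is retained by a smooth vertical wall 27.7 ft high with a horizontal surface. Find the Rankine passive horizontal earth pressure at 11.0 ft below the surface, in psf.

2980 psf

K_p = (1 + sin φ)/(1 − sin φ) = 2.673.
σ_h = K_p γ z = 2.673 × 101.3 × 11.0 = 2979 psf.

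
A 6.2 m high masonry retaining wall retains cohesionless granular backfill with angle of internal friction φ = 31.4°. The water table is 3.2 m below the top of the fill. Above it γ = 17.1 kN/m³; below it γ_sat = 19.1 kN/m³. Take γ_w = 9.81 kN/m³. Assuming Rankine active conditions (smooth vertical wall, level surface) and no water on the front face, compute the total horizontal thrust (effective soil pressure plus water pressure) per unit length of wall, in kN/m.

K_a = tan²(45° − φ/2) = 0.3149.
γ' = 19.1 − 9.81 = 9.290 kN/m³. Depth below WT = 3.0 m.
σ'_h at WT = K_a γ d_w = 17.23 kPa; at base = 17.23 + K_a γ' × 3.0 = 26.01 kPa.
P₁ (0–3.2 m) = ½×17.23×3.2 = 27.57. P₂ (3.2–6.2 m) = ½(17.23+26.01)×3.0 = 64.86.
P_w = ½ γ_w h₂² = 0.5×9.81×3.0² = 44.14. Total = 27.57+64.86+44.14 = 136.6 kN/m.

137 kN/m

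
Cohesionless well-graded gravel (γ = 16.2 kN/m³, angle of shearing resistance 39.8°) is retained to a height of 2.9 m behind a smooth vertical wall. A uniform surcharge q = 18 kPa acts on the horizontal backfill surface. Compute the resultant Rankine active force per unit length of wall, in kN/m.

26.4 kN/m

K_a = tan²(45° − φ/2) = 0.2194.
Soil triangle: ½ K_a γ H² = 0.5×0.2194×16.2×2.9² = 14.95 kN/m.
Surcharge rectangle: K_a q H = 0.2194×18×2.9 = 11.45 kN/m.
Total = 14.95 + 11.45 = 26.40 kN/m.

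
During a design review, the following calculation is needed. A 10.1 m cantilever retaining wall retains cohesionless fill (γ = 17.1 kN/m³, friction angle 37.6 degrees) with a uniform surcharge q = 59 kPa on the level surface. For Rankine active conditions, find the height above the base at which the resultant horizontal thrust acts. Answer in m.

K_a = 0.2421.
Triangular part P₁ = ½K_aγH² = 211.2 at H/3 = 3.367 m; rectangular part P₂ = K_a q H = 144.3 at H/2 = 5.050 m.
ȳ = (P₁·3.367 + P₂·5.050)/(P₁+P₂) = 4.050 m.

4.05 m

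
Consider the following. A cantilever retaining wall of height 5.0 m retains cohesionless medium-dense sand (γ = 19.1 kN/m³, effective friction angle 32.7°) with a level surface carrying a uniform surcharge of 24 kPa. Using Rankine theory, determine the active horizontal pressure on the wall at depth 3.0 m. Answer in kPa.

24.3 kPa

K_a = (1 − sin φ)/(1 + sin φ) = 0.2985.
σ_v = γz + q = 19.1 × 3.0 + 24 = 81.30 kPa.
σ_h = K_a σ_v = 0.2985 × 81.30 = 24.27 kPa.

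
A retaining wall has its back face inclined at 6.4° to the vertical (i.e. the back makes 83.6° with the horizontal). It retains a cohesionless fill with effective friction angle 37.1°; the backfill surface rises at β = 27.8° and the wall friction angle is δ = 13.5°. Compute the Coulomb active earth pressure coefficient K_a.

0.419

K_a = sin²(α+φ) / [sin²α · sin(α−δ) · (1 + √{sin(φ+δ)sin(φ−β) / (sin(α−δ)sin(α+β))})²].
With α = 83.6°, φ = 37.1°, δ = 13.5°, β = 27.8°: K_a = 0.4195.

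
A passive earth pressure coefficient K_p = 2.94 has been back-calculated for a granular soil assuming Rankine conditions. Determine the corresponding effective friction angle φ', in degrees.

K_p = (1+sin φ)/(1−sin φ) ⇒ sin φ = (K_p − 1)/(K_p + 1) = 0.4924.
φ = arcsin(0.4924) = 29.50°.

29.5°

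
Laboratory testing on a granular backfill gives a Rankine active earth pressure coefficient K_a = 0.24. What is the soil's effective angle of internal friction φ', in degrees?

37.8°

K_a = tan²(45° − φ/2) ⇒ 45° − φ/2 = arctan(√0.24) = 26.10°.
φ = 2(45° − 26.10°) = 37.80°.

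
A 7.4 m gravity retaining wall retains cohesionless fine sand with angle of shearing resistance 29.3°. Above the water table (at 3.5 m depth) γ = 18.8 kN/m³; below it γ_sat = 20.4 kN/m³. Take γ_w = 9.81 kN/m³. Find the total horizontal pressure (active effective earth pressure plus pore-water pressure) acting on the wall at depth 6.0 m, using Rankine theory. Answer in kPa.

K_a = (1 − sin φ)/(1 + sin φ) = 0.3428.
γ' = 20.4 − 9.81 = 10.59 kN/m³.
Effective vertical stress at 6.0 m: σ'_v = 18.8×3.5 + 10.59×2.50 = 92.27 kPa.
σ'_h = K_a σ'_v = 0.3428 × 92.27 = 31.64 kPa; u = γ_w × 2.50 = 24.53 kPa.
Total σ_h = 31.64 + 24.53 = 56.16 kPa.

56.2 kPa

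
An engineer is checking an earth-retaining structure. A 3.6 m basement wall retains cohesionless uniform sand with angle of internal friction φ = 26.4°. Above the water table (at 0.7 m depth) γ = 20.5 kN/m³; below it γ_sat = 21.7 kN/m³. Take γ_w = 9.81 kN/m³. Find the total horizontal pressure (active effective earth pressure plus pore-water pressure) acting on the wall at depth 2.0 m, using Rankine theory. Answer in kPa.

24.2 kPa

K_a = (1 − sin φ)/(1 + sin φ) = 0.3844.
γ' = 21.7 − 9.81 = 11.89 kN/m³.
Effective vertical stress at 2.0 m: σ'_v = 20.5×0.7 + 11.89×1.30 = 29.81 kPa.
σ'_h = K_a σ'_v = 0.3844 × 29.81 = 11.46 kPa; u = γ_w × 1.30 = 12.75 kPa.
Total σ_h = 11.46 + 12.75 = 24.21 kPa.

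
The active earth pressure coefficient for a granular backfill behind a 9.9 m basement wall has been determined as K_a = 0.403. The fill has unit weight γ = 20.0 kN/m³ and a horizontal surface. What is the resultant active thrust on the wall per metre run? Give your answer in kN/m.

P = ½ K_a γ H² = 0.5 × 0.403 × 20.0 × 9.9² = 395.0 kN/m.

395 kN/m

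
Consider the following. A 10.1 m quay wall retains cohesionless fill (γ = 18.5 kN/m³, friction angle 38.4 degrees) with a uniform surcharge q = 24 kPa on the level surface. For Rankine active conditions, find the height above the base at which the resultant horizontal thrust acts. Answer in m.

3.71 m

K_a = 0.2337.
Triangular part P₁ = ½K_aγH² = 220.5 at H/3 = 3.367 m; rectangular part P₂ = K_a q H = 56.65 at H/2 = 5.050 m.
ȳ = (P₁·3.367 + P₂·5.050)/(P₁+P₂) = 3.711 m.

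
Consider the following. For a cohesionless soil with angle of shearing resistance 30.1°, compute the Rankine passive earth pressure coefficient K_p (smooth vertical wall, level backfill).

K_p = (1 + sin φ)/(1 − sin φ) = tan²(45° + 30.1°/2) = 3.012.

3.01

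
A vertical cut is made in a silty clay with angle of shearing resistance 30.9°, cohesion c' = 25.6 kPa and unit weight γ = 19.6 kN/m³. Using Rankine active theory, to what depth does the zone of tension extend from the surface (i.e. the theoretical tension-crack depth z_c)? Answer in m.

4.61 m

K_a = tan²(45° − 30.9°/2) = 0.3214; √K_a = 0.5669.
The active pressure is zero where K_a γ z = 2c√K_a, so z_c = 2c/(γ√K_a) = 2×25.6/(19.6×0.5669) = 4.608 m.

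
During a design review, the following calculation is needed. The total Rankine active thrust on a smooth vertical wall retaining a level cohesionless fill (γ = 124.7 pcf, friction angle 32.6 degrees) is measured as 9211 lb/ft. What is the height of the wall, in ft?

K_a = 0.2997. P_a = ½ K_a γ H² ⇒ H = √(2P_a/(K_a γ)).
H = √(2×9211/(0.2997×124.7)) = 22.20 ft.

22.2 ft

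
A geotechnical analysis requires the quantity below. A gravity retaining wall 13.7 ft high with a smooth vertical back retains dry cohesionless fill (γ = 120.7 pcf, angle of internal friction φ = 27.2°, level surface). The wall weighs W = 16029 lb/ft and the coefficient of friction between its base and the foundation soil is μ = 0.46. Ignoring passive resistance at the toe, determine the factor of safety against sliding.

K_a = tan²(45° − 27.2°/2) = 0.3726.
P_a = ½K_aγH² = 0.5×0.3726×120.7×13.7² = 4220 lb/ft, acting at H/3 = 4.567 ft above the base.
FS_sliding = μW / P_a = 0.46×16029 / 4220 = 1.747.

1.75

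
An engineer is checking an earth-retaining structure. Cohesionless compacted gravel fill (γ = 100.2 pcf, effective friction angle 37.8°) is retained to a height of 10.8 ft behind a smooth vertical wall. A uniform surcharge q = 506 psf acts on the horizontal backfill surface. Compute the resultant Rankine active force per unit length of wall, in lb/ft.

K_a = tan²(45° − φ/2) = 0.2400.
Soil triangle: ½ K_a γ H² = 0.5×0.2400×100.2×10.8² = 1402 lb/ft.
Surcharge rectangle: K_a q H = 0.2400×506×10.8 = 1312 lb/ft.
Total = 1402 + 1312 = 2714 lb/ft.

2710 lb/ft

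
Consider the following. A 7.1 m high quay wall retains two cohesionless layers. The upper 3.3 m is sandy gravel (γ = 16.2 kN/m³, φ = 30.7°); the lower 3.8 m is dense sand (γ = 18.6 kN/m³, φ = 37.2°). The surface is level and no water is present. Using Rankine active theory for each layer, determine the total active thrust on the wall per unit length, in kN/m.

K_a1 = tan²(45°−30.7°/2) = 0.3240; K_a2 = tan²(45°−37.2°/2) = 0.2464.
Layer 1: σ at base = K_a1 γ₁ h₁ = 17.32 kPa; P₁ = ½×17.32×3.3 = 28.58.
Layer 2: σ_v at top = γ₁h₁ = 53.46; σ_h top = K_a2×53.46 = 13.17; σ_h base = K_a2×(53.46+18.6×3.8) = 30.59.
P₂ = ½(13.17+30.59)×3.8 = 83.15. Total P_a = 28.58+83.15 = 111.7 kN/m.

112 kN/m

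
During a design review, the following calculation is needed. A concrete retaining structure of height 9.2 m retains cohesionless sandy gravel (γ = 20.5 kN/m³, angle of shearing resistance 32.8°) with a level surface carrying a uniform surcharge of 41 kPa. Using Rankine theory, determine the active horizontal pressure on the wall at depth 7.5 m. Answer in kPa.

K_a = (1 − sin φ)/(1 + sin φ) = 0.2973.
σ_v = γz + q = 20.5 × 7.5 + 41 = 194.8 kPa.
σ_h = K_a σ_v = 0.2973 × 194.8 = 57.89 kPa.

57.9 kPa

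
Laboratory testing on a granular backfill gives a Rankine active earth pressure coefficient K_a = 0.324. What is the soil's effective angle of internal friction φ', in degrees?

30.7°

K_a = tan²(45° − φ/2) ⇒ 45° − φ/2 = arctan(√0.324) = 29.65°.
φ = 2(45° − 29.65°) = 30.70°.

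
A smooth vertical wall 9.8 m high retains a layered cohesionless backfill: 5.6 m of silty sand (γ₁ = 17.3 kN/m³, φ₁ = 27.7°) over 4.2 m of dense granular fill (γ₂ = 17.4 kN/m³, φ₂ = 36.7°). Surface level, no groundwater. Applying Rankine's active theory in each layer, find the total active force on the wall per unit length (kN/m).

K_a1 = tan²(45°−27.7°/2) = 0.3653; K_a2 = tan²(45°−36.7°/2) = 0.2519.
Layer 1: σ at base = K_a1 γ₁ h₁ = 35.39 kPa; P₁ = ½×35.39×5.6 = 99.10.
Layer 2: σ_v at top = γ₁h₁ = 96.88; σ_h top = K_a2×96.88 = 24.40; σ_h base = K_a2×(96.88+17.4×4.2) = 42.81.
P₂ = ½(24.40+42.81)×4.2 = 141.1. Total P_a = 99.10+141.1 = 240.2 kN/m.

240 kN/m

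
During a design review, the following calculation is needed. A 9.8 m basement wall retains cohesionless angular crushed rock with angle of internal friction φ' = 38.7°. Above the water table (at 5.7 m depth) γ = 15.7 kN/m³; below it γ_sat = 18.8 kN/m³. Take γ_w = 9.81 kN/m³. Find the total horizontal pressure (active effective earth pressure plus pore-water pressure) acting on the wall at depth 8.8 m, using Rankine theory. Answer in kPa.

57.5 kPa

K_a = (1 − sin φ)/(1 + sin φ) = 0.2306.
γ' = 18.8 − 9.81 = 8.990 kN/m³.
Effective vertical stress at 8.8 m: σ'_v = 15.7×5.7 + 8.990×3.10 = 117.4 kPa.
σ'_h = K_a σ'_v = 0.2306 × 117.4 = 27.06 kPa; u = γ_w × 3.10 = 30.41 kPa.
Total σ_h = 27.06 + 30.41 = 57.47 kPa.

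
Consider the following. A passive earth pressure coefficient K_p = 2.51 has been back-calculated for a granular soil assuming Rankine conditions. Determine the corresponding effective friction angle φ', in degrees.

25.5°

K_p = (1+sin φ)/(1−sin φ) ⇒ sin φ = (K_p − 1)/(K_p + 1) = 0.4302.
φ = arcsin(0.4302) = 25.48°.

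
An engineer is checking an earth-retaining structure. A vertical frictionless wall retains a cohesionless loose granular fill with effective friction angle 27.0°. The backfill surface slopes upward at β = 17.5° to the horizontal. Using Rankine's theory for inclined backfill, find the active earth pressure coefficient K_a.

K_a = cos β · (cos β − √(cos²β − cos²φ)) / (cos β + √(cos²β − cos²φ)).
cos β = 0.9537, cos φ = 0.8910, √(cos²β − cos²φ) = 0.3401.
K_a = 0.9537 × (0.9537 − 0.3401)/(0.9537 + 0.3401) = 0.4523.

0.452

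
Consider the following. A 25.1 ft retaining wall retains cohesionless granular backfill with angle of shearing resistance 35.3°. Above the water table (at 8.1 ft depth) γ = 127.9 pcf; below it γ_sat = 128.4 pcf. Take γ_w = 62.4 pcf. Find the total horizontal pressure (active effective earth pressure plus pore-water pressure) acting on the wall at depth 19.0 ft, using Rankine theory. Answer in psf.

1150 psf

K_a = (1 − sin φ)/(1 + sin φ) = 0.2675.
γ' = 128.4 − 62.4 = 66.00 pcf.
Effective vertical stress at 19.0 ft: σ'_v = 127.9×8.1 + 66.00×10.9 = 1755 psf.
σ'_h = K_a σ'_v = 0.2675 × 1755 = 469.6 psf; u = γ_w × 10.9 = 680.2 psf.
Total σ_h = 469.6 + 680.2 = 1150 psf.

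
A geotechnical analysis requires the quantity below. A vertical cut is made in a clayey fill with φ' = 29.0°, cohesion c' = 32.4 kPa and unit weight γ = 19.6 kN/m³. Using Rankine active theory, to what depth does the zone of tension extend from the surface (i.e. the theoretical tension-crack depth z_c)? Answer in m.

5.61 m

K_a = tan²(45° − 29.0°/2) = 0.3470; √K_a = 0.5890.
The active pressure is zero where K_a γ z = 2c√K_a, so z_c = 2c/(γ√K_a) = 2×32.4/(19.6×0.5890) = 5.613 m.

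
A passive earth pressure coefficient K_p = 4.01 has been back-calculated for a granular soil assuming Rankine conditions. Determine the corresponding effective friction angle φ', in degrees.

36.9°

K_p = (1+sin φ)/(1−sin φ) ⇒ sin φ = (K_p − 1)/(K_p + 1) = 0.6008.
φ = arcsin(0.6008) = 36.93°.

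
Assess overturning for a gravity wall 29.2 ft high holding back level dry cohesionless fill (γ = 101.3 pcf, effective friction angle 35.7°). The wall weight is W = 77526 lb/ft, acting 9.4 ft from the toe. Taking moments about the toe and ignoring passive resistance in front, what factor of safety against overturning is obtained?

6.59

K_a = tan²(45° − 35.7°/2) = 0.2630.
P_a = ½K_aγH² = 0.5×0.2630×101.3×29.2² = 11360 lb/ft, acting at H/3 = 9.733 ft above the base.
Overturning moment M_o = P_a × H/3 = 11360 × 9.733 = 110500.
Resisting moment M_r = W × 9.4 = 77526 × 9.4 = 728700.
FS_overturning = M_r/M_o = 728700/110500 = 6.592.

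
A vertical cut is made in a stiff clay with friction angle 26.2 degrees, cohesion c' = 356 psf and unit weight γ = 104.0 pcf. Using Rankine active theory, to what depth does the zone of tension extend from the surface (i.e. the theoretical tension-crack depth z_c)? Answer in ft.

K_a = tan²(45° − 26.2°/2) = 0.3874; √K_a = 0.6224.
The active pressure is zero where K_a γ z = 2c√K_a, so z_c = 2c/(γ√K_a) = 2×356/(104.0×0.6224) = 11.00 ft.

11.0 ft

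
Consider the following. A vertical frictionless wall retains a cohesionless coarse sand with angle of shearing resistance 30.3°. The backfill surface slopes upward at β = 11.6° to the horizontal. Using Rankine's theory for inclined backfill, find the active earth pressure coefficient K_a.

0.351

K_a = cos β · (cos β − √(cos²β − cos²φ)) / (cos β + √(cos²β − cos²φ)).
cos β = 0.9796, cos φ = 0.8634, √(cos²β − cos²φ) = 0.4627.
K_a = 0.9796 × (0.9796 − 0.4627)/(0.9796 + 0.4627) = 0.3510.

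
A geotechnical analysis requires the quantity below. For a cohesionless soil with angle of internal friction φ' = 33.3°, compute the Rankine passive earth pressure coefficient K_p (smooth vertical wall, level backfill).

3.43

K_p = (1 + sin φ)/(1 − sin φ) = tan²(45° + 33.3°/2) = 3.435.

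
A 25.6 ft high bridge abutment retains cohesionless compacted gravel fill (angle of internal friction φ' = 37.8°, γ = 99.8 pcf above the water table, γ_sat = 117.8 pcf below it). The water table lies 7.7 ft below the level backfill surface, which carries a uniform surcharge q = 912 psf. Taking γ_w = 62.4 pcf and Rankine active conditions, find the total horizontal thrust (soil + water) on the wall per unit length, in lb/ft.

K_a = tan²(45° − φ/2) = 0.2400.
γ' = 117.8 − 62.4 = 55.40 pcf. h₂ = H − d_w = 17.9 ft.
σ'_h: at surface K_a·q = 218.9; at WT K_a(q+γd_w) = 403.3; at base K_a(q+γd_w+γ'h₂) = 641.3 psf.
P₁ = ½(218.9+403.3)×7.7 = 2395; P₂ = ½(403.3+641.3)×17.9 = 9349; P_w = ½γ_w h₂² = 9997.
Total = 2395+9349+9997 = 21740 lb/ft.

21700 lb/ft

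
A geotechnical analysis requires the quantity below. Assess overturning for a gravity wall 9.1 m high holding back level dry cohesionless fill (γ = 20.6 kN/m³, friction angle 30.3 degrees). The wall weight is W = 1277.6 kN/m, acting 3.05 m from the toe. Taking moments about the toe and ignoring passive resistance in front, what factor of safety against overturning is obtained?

K_a = tan²(45° − 30.3°/2) = 0.3293.
P_a = ½K_aγH² = 0.5×0.3293×20.6×9.1² = 280.9 kN/m, acting at H/3 = 3.033 m above the base.
Overturning moment M_o = P_a × H/3 = 280.9 × 3.033 = 852.0.
Resisting moment M_r = W × 3.05 = 1277.6 × 3.05 = 3897.
FS_overturning = M_r/M_o = 3897/852.0 = 4.573.

4.57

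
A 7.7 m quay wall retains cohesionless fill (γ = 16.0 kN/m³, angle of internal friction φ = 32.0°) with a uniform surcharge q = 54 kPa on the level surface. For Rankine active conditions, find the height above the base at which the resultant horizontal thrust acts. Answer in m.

K_a = 0.3073.
Triangular part P₁ = ½K_aγH² = 145.7 at H/3 = 2.567 m; rectangular part P₂ = K_a q H = 127.8 at H/2 = 3.850 m.
ȳ = (P₁·2.567 + P₂·3.850)/(P₁+P₂) = 3.166 m.

3.17 m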